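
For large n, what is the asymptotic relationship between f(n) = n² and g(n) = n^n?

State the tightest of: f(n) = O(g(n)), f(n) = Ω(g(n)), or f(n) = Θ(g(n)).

n² vs n^n: f(n) = O(g(n)) but not Ω(g(n)) — n^n grows strictly faster than n².

Answer: f(n) = O(g(n)) but not Ω(g(n)) — n^n grows strictly faster than n².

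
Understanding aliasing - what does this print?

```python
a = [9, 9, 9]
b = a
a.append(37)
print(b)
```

Key concept: basic list aliasing.
Step by step:
`a = [9, 9, 9]` → a = [9, 9, 9]
`b = a` → b = [9, 9, 9] (same object as a)
`a.append(37)` → a = [9, 9, 9, 37] (same object as b); b = [9, 9, 9, 37] (same object as a)
`print(b)` → prints [9, 9, 9, 37]

Answer: [9, 9, 9, 37]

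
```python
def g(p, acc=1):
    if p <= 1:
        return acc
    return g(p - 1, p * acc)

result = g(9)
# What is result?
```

Accumulator trace (n, acc): (9, 1) -> (8, 9) -> (7, 72) -> (6, 504) -> (5, 3024) -> (4, 15120) -> (3, 60480) -> (2, 181440) -> (1, 362880) -> return 362880

Answer: 362880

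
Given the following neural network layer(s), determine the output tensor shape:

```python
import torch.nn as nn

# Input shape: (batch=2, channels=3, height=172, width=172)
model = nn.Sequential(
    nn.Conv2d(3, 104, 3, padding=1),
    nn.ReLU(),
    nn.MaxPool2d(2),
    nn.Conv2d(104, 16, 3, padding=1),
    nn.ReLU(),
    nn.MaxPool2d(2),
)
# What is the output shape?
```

Input: (2, 3, 172, 172) -> after first Conv2d: (2, 104, 172, 172) -> after first MaxPool2d: (2, 104, 86, 86) -> after second Conv2d: (2, 16, 86, 86) -> Output: (2, 16, 43, 43)

Answer: (2, 16, 43, 43)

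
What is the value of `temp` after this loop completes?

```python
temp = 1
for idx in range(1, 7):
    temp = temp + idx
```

Start at 1, add 1 through 6
`temp` takes the values: 1 → 2 → 4 → 7 → 11 → 16 → 22

Answer: 22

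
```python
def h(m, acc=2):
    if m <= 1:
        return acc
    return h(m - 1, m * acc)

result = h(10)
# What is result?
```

Accumulator trace (n, acc): (10, 2) -> (9, 20) -> (8, 180) -> (7, 1440) -> (6, 10080) -> (5, 60480) -> (4, 302400) -> (3, 1209600) -> (2, 3628800) -> (1, 7257600) -> return 7257600

Answer: 7257600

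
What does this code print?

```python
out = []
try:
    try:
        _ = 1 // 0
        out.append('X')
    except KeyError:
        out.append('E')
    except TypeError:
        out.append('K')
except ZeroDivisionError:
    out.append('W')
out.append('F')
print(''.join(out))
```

Execution trace: 'W' (outer except ZeroDivisionError) → 'F' (after the try/except). Output: WF

Answer: WF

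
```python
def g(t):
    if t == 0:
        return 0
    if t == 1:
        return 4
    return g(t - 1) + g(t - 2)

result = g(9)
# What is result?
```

Build up from base cases: g(0)=0, g(1)=4, g(2)=4, g(3)=8, g(4)=12, g(5)=20, g(6)=32, ..., g(9)=136

Answer: 136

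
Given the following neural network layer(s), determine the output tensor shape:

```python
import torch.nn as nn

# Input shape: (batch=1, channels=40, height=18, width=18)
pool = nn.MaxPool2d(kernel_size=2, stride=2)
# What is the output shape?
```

Input: (1, 40, 18, 18) -> Output: (1, 40, 9, 9)

Answer: (1, 40, 9, 9)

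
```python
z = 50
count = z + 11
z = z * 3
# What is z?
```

Trace:
`z = 50` → z = 50
`count = z + 11` → count = 61
`z = z * 3` → z = 150
So z = 150

Answer: 150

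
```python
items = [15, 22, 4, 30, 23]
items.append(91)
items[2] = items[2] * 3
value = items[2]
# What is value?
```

Trace:
`items = [15, 22, 4, 30, 23]` → items = [15, 22, 4, 30, 23]
`items.append(91)` → items = [15, 22, 4, 30, 23, 91]
`items[2] = items[2] * 3` → items = [15, 22, 12, 30, 23, 91]
`value = items[2]` → value = 12
So value = 12

Answer: 12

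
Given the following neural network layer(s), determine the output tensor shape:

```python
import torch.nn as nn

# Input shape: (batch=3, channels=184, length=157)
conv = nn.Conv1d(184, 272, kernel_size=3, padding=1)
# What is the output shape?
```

Input: (3, 184, 157) -> Output: (3, 272, 157)

Answer: (3, 272, 157)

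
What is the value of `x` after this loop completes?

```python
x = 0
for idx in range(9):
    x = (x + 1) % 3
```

Increment mod 3, 9 times = 0
`x` takes the values: 0 → 1 → 2 → 0 → 1 → 2 → 0 → 1 → 2 → 0

Answer: 0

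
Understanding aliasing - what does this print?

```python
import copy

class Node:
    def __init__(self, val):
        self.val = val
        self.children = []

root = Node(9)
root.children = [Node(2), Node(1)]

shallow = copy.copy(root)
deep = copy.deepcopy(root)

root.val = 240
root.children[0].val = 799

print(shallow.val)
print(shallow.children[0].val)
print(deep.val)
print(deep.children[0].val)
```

Key concept: deep copy with custom objects.
Step by step:
`root = Node(9)` → root = Node(val=9, children=[])
`root.children = [Node(2), Node(1)]` → root = Node(val=9, children=[Node(val=2, children=[]), Node(val=1, children=[])])
`shallow = copy.copy(root)` → shallow = Node(val=9, children=[Node(val=2, children=[]), Node(val=1, children=[])])
`deep = copy.deepcopy(root)` → deep = Node(val=9, children=[Node(val=2, children=[]), Node(val=1, children=[])])
`root.val = 240` → root = Node(val=240, children=[Node(val=2, children=[]), Node(val=1, children=[])])
`root.children[0].val = 799` → root = Node(val=240, children=[Node(val=799, children=[]), Node(val=1, children=[])]); shallow = Node(val=9, children=[Node(val=799, children=[]), Node(val=1, children=[])])
`print(shallow.val)` → prints 9
`print(shallow.children[0].val)` → prints 799
`print(deep.val)` → prints 9
`print(deep.children[0].val)` → prints 2

Answer:
9
799
9
2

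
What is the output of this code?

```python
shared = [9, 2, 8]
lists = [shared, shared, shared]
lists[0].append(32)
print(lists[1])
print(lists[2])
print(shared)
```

Key concept: list of same reference.
Step by step:
`shared = [9, 2, 8]` → shared = [9, 2, 8]
`lists = [shared, shared, shared]` → lists = [[9, 2, 8], [9, 2, 8], [9, 2, 8]]
`lists[0].append(32)` → shared = [9, 2, 8, 32]; lists = [[9, 2, 8, 32], [9, 2, 8, 32], [9, 2, 8, 32]]
`print(lists[1])` → prints [9, 2, 8, 32]
`print(lists[2])` → prints [9, 2, 8, 32]
`print(shared)` → prints [9, 2, 8, 32]

Answer:
[9, 2, 8, 32]
[9, 2, 8, 32]
[9, 2, 8, 32]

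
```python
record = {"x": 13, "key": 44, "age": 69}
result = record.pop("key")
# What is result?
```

Trace:
`record = {"x": 13, "key": 44, "age": 69}` → record = {'x': 13, 'key': 44, 'age': 69}
`result = record.pop("key")` → record = {'x': 13, 'age': 69}; result = 44
So result = 44

Answer: 44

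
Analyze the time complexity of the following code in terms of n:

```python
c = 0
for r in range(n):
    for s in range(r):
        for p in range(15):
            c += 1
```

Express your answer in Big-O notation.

Each loop level contributes: n × n × 1. Multiplying the contributions gives O(n^2).

Answer: O(n^2)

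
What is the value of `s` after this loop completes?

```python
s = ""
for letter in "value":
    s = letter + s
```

Reverse 'value'
`s` takes the values: "" → "v" → "av" → "lav" → "ulav" → "eulav"

Answer: "eulav"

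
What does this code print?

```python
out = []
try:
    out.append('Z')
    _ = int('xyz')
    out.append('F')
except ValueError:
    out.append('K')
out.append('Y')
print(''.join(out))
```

Execution trace: 'Z' (try body) → 'K' (except ValueError) → 'Y' (after the try/except). Output: ZKY

Answer: ZKY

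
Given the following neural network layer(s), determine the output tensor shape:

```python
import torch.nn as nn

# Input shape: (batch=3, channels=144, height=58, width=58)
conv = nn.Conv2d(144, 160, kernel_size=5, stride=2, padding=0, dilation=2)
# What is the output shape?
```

Input: (3, 144, 58, 58) -> Output: (3, 160, 25, 25)

Answer: (3, 160, 25, 25)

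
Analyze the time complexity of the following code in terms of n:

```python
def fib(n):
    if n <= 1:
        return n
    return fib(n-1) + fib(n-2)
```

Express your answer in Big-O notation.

This is Recursive Fibonacci (naive). Time complexity: O(2^n).

Answer: O(2^n)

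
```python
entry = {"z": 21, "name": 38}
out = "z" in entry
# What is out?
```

Trace:
`entry = {"z": 21, "name": 38}` → entry = {'z': 21, 'name': 38}
`out = "z" in entry` → out = True
So out = True

Answer: True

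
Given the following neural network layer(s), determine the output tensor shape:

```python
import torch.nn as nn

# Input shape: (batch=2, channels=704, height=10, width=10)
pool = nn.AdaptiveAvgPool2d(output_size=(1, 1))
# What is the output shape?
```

Input: (2, 704, 10, 10) -> Output: (2, 704, 1, 1)

Answer: (2, 704, 1, 1)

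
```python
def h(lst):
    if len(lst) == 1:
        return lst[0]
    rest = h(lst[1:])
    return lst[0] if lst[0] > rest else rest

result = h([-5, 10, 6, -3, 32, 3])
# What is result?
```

Recursive max over [-5, 10, 6, -3, 32, 3] = 32

Answer: 32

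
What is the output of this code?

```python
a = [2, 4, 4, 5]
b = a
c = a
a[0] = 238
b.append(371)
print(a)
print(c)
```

Key concept: multiple aliases.
Step by step:
`a = [2, 4, 4, 5]` → a = [2, 4, 4, 5]
`b = a` → b = [2, 4, 4, 5] (same object as a)
`c = a` → c = [2, 4, 4, 5] (same object as a, b)
`a[0] = 238` → a = [238, 4, 4, 5] (same object as b, c); b = [238, 4, 4, 5] (same object as a, c); c = [238, 4, 4, 5] (same object as a, b)
`b.append(371)` → a = [238, 4, 4, 5, 371] (same object as b, c); b = [238, 4, 4, 5, 371] (same object as a, c); c = [238, 4, 4, 5, 371] (same object as a, b)
`print(a)` → prints [238, 4, 4, 5, 371]
`print(c)` → prints [238, 4, 4, 5, 371]

Answer:
[238, 4, 4, 5, 371]
[238, 4, 4, 5, 371]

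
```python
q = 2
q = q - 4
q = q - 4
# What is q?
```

Trace:
`q = 2` → q = 2
`q = q - 4` → q = -2
`q = q - 4` → q = -6
So q = -6

Answer: -6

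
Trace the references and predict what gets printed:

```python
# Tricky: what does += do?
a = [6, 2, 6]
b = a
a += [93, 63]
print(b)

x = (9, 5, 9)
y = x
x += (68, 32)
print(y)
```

Key concept: += behavior differs for mutable vs immutable.
Step by step:
`a = [6, 2, 6]` → a = [6, 2, 6]
`b = a` → b = [6, 2, 6] (same object as a)
`a += [93, 63]` → a = [6, 2, 6, 93, 63] (same object as b); b = [6, 2, 6, 93, 63] (same object as a)
`print(b)` → prints [6, 2, 6, 93, 63]
`x = (9, 5, 9)` → x = (9, 5, 9)
`y = x` → y = (9, 5, 9)
`x += (68, 32)` → x = (9, 5, 9, 68, 32)
`print(y)` → prints (9, 5, 9)

Answer:
[6, 2, 6, 93, 63]
(9, 5, 9)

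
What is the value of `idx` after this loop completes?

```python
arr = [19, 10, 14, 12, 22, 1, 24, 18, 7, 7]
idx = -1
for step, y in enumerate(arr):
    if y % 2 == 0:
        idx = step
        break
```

First even number index in [19, 10, 14, 12, 22, 1, 24, 18, 7, 7]
`idx` takes the values: -1 → 1

Answer: 1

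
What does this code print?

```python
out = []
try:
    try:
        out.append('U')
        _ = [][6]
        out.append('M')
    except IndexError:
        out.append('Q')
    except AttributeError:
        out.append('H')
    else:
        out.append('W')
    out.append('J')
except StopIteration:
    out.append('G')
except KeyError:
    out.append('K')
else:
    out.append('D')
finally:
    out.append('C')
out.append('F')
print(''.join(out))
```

Execution trace: 'U' (inner try body) → 'Q' (inner except IndexError) → 'J' (try body, no exception) → 'D' (else) → 'C' (finally) → 'F' (after the try/except). Output: UQJDCF

Answer: UQJDCF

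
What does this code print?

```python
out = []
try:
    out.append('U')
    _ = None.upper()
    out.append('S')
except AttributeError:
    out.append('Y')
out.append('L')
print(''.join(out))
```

Execution trace: 'U' (try body) → 'Y' (except AttributeError) → 'L' (after the try/except). Output: UYL

Answer: UYL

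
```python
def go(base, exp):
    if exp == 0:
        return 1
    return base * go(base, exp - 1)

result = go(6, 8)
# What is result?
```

go(6, 8) = 6 * 6 * 6 * 6 * 6 * 6 * 6 * 6 = 1679616

Answer: 1679616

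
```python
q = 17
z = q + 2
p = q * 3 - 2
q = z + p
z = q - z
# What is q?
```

Trace:
`q = 17` → q = 17
`z = q + 2` → z = 19
`p = q * 3 - 2` → p = 49
`q = z + p` → q = 68
`z = q - z` → z = 49
So q = 68

Answer: 68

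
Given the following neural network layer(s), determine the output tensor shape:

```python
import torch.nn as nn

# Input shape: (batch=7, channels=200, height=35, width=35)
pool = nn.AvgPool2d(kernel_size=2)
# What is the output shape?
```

Input: (7, 200, 35, 35) -> Output: (7, 200, 17, 17)

Answer: (7, 200, 17, 17)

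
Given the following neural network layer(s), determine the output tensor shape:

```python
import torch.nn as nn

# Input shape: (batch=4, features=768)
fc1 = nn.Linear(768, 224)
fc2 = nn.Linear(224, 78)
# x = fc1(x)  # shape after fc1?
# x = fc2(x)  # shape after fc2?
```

Input: (4, 768) -> after fc1: (4, 224) -> Output: (4, 78)

Answer: (4, 78)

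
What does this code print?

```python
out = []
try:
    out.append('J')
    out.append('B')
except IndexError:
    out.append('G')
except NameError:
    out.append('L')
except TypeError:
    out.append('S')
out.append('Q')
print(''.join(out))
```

Execution trace: 'J' (try body) → 'B' (try body, no exception) → 'Q' (after the try/except). Output: JBQ

Answer: JBQ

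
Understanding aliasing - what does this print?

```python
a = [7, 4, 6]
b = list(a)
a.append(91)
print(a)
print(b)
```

Key concept: list() constructor creates copy.
Step by step:
`a = [7, 4, 6]` → a = [7, 4, 6]
`b = list(a)` → b = [7, 4, 6]
`a.append(91)` → a = [7, 4, 6, 91]
`print(a)` → prints [7, 4, 6, 91]
`print(b)` → prints [7, 4, 6]

Answer:
[7, 4, 6, 91]
[7, 4, 6]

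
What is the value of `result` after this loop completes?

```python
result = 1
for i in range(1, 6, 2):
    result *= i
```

Product of 1, 3, 5, ... up to 5
`result` takes the values: 1 → 3 → 15

Answer: 15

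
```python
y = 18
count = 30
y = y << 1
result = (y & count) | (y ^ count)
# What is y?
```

Trace:
`y = 18` → y = 18
`count = 30` → count = 30
`y = y << 1` → y = 36
`result = (y & count) | (y ^ count)` → result = 62
So y = 36

Answer: 36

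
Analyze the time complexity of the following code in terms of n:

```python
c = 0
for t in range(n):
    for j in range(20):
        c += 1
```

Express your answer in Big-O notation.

Each loop level contributes: n × 1. Multiplying the contributions gives O(n).

Answer: O(n)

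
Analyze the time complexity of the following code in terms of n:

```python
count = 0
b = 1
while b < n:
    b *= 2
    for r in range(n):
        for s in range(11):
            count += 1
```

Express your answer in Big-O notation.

Each loop level contributes: log n × n × 1. Multiplying the contributions gives O(n log n).

Answer: O(n log n)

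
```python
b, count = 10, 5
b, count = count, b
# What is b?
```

Trace:
`b, count = 10, 5` → b = 10; count = 5
`b, count = count, b` → b = 5; count = 10
So b = 5

Answer: 5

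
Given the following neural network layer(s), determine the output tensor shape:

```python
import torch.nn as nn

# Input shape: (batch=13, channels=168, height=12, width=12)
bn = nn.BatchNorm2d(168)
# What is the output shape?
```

Input: (13, 168, 12, 12) -> Output: (13, 168, 12, 12)

Answer: (13, 168, 12, 12)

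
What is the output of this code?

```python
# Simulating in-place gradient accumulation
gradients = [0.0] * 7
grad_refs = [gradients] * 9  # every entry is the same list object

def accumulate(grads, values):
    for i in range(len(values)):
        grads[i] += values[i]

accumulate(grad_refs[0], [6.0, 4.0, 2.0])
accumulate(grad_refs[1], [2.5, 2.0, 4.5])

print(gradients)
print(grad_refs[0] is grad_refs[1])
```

Key concept: gradient accumulation aliasing.
Step by step:
`gradients = [0.0] * 7` → gradients = [0.0, 0.0, 0.0, 0.0, 0.0, 0.0, 0.0]
`grad_refs = [gradients] * 9` → grad_refs = [[0.0, 0.0, 0.0, 0.0, 0.0, 0.0, 0.0], [0.0, 0.0, 0.0, 0.0, 0.0, 0.0, 0.0], [0.0, 0.0, 0.0, 0.0, 0.0, 0.0, 0.0], [0.0, 0.0, 0.0, 0.0, 0.0, 0.0, 0.0], [0.0, 0.0, 0.0, 0.0, 0.0, 0.0, 0.0], [0.0, 0.0, 0.0, 0.0, 0.0, 0.0, 0.0], [0.0, 0.0, 0.0, 0.0, 0.0, 0.0, 0.0], [0.0, 0.0, 0.0, 0.0, 0.0, 0.0, 0.0], [0.0, 0.0, 0.0, 0.0, 0.0, 0.0, 0.0]]
`accumulate(grad_refs[0], [6.0, 4.0, 2.0])` → gradients = [6.0, 4.0, 2.0, 0.0, 0.0, 0.0, 0.0]; grad_refs = [[6.0, 4.0, 2.0, 0.0, 0.0, 0.0, 0.0], [6.0, 4.0, 2.0, 0.0, 0.0, 0.0, 0.0], [6.0, 4.0, 2.0, 0.0, 0.0, 0.0, 0.0], [6.0, 4.0, 2.0, 0.0, 0.0, 0.0, 0.0], [6.0, 4.0, 2.0, 0.0, 0.0, 0.0, 0.0], [6.0, 4.0, 2.0, 0.0, 0.0, 0.0, 0.0], [6.0, 4.0, 2.0, 0.0, 0.0, 0.0, 0.0], [6.0, 4.0, 2.0, 0.0, 0.0, 0.0, 0.0], [6.0, 4.0, 2.0, 0.0, 0.0, 0.0, 0.0]]
`accumulate(grad_refs[1], [2.5, 2.0, 4.5])` → gradients = [8.5, 6.0, 6.5, 0.0, 0.0, 0.0, 0.0]; grad_refs = [[8.5, 6.0, 6.5, 0.0, 0.0, 0.0, 0.0], [8.5, 6.0, 6.5, 0.0, 0.0, 0.0, 0.0], [8.5, 6.0, 6.5, 0.0, 0.0, 0.0, 0.0], [8.5, 6.0, 6.5, 0.0, 0.0, 0.0, 0.0], [8.5, 6.0, 6.5, 0.0, 0.0, 0.0, 0.0], [8.5, 6.0, 6.5, 0.0, 0.0, 0.0, 0.0], [8.5, 6.0, 6.5, 0.0, 0.0, 0.0, 0.0], [8.5, 6.0, 6.5, 0.0, 0.0, 0.0, 0.0], [8.5, 6.0, 6.5, 0.0, 0.0, 0.0, 0.0]]
`print(gradients)` → prints [8.5, 6.0, 6.5, 0.0, 0.0, 0.0, 0.0]
`print(grad_refs[0] is grad_refs[1])` → prints True

Answer:
[8.5, 6.0, 6.5, 0.0, 0.0, 0.0, 0.0]
True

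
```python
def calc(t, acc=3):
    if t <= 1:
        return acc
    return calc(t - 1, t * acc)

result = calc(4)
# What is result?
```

Accumulator trace (n, acc): (4, 3) -> (3, 12) -> (2, 36) -> (1, 72) -> return 72

Answer: 72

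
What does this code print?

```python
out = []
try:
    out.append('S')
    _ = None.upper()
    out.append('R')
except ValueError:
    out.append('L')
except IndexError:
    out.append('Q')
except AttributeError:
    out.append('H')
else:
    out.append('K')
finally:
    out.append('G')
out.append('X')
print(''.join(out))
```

Execution trace: 'S' (try body) → 'H' (except AttributeError) → 'G' (finally) → 'X' (after the try/except). Output: SHGX

Answer: SHGX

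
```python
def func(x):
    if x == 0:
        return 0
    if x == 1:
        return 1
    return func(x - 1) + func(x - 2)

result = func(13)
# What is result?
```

Build up from base cases: func(0)=0, func(1)=1, func(2)=1, func(3)=2, func(4)=3, func(5)=5, func(6)=8, ..., func(13)=233

Answer: 233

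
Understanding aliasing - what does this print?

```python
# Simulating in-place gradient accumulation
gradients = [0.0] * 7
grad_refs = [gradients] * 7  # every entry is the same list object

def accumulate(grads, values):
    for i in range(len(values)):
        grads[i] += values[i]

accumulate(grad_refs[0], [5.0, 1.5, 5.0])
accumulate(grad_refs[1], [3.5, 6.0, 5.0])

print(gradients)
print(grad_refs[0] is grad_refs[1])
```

Key concept: gradient accumulation aliasing.
Step by step:
`gradients = [0.0] * 7` → gradients = [0.0, 0.0, 0.0, 0.0, 0.0, 0.0, 0.0]
`grad_refs = [gradients] * 7` → grad_refs = [[0.0, 0.0, 0.0, 0.0, 0.0, 0.0, 0.0], [0.0, 0.0, 0.0, 0.0, 0.0, 0.0, 0.0], [0.0, 0.0, 0.0, 0.0, 0.0, 0.0, 0.0], [0.0, 0.0, 0.0, 0.0, 0.0, 0.0, 0.0], [0.0, 0.0, 0.0, 0.0, 0.0, 0.0, 0.0], [0.0, 0.0, 0.0, 0.0, 0.0, 0.0, 0.0], [0.0, 0.0, 0.0, 0.0, 0.0, 0.0, 0.0]]
`accumulate(grad_refs[0], [5.0, 1.5, 5.0])` → gradients = [5.0, 1.5, 5.0, 0.0, 0.0, 0.0, 0.0]; grad_refs = [[5.0, 1.5, 5.0, 0.0, 0.0, 0.0, 0.0], [5.0, 1.5, 5.0, 0.0, 0.0, 0.0, 0.0], [5.0, 1.5, 5.0, 0.0, 0.0, 0.0, 0.0], [5.0, 1.5, 5.0, 0.0, 0.0, 0.0, 0.0], [5.0, 1.5, 5.0, 0.0, 0.0, 0.0, 0.0], [5.0, 1.5, 5.0, 0.0, 0.0, 0.0, 0.0], [5.0, 1.5, 5.0, 0.0, 0.0, 0.0, 0.0]]
`accumulate(grad_refs[1], [3.5, 6.0, 5.0])` → gradients = [8.5, 7.5, 10.0, 0.0, 0.0, 0.0, 0.0]; grad_refs = [[8.5, 7.5, 10.0, 0.0, 0.0, 0.0, 0.0], [8.5, 7.5, 10.0, 0.0, 0.0, 0.0, 0.0], [8.5, 7.5, 10.0, 0.0, 0.0, 0.0, 0.0], [8.5, 7.5, 10.0, 0.0, 0.0, 0.0, 0.0], [8.5, 7.5, 10.0, 0.0, 0.0, 0.0, 0.0], [8.5, 7.5, 10.0, 0.0, 0.0, 0.0, 0.0], [8.5, 7.5, 10.0, 0.0, 0.0, 0.0, 0.0]]
`print(gradients)` → prints [8.5, 7.5, 10.0, 0.0, 0.0, 0.0, 0.0]
`print(grad_refs[0] is grad_refs[1])` → prints True

Answer:
[8.5, 7.5, 10.0, 0.0, 0.0, 0.0, 0.0]
True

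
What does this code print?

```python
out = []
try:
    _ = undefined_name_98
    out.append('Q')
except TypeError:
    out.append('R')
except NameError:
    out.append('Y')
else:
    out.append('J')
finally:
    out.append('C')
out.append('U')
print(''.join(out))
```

Execution trace: 'Y' (except NameError) → 'C' (finally) → 'U' (after the try/except). Output: YCU

Answer: YCU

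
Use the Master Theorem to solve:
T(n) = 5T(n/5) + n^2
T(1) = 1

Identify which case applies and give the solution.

a=5, b=5, f(n)=n^2. log_5(5) = 1. Since c=2 > 1 and the regularity condition holds (5(n/5)^2 = (5/5^2)n^2 with 5/5^2 < 1), Case 3 applies: T(n) = Θ(f(n)) = O(n^2).

Answer: O(n^2) - Case 3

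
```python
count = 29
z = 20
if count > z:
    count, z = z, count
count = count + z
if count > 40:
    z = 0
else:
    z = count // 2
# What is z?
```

Trace:
`count = 29` → count = 29
`z = 20` → z = 20
`if count > z: ...` → count > z is True → count = 20; z = 29
`count = count + z` → count = 49
`if count > 40: ...` → count > 40 is True → z = 0
So z = 0

Answer: 0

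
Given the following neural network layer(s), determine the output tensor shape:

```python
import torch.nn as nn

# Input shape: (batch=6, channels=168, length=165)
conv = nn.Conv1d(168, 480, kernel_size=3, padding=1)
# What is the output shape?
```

Input: (6, 168, 165) -> Output: (6, 480, 165)

Answer: (6, 480, 165)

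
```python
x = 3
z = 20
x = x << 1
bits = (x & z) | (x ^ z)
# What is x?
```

Trace:
`x = 3` → x = 3
`z = 20` → z = 20
`x = x << 1` → x = 6
`bits = (x & z) | (x ^ z)` → bits = 22
So x = 6

Answer: 6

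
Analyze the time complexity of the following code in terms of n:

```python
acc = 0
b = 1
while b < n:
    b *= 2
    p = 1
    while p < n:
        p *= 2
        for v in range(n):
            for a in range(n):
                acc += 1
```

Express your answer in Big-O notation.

Each loop level contributes: log n × log n × n × n. Multiplying the contributions gives O(n^2 log² n).

Answer: O(n^2 log² n)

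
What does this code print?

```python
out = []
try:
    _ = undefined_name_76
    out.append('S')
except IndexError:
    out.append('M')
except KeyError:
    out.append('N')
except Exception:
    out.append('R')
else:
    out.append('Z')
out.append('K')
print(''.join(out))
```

Execution trace: 'R' (except Exception) → 'K' (after the try/except). Output: RK

Answer: RK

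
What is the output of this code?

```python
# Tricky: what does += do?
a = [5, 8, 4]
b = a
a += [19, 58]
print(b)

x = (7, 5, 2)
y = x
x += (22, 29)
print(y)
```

Key concept: += behavior differs for mutable vs immutable.
Step by step:
`a = [5, 8, 4]` → a = [5, 8, 4]
`b = a` → b = [5, 8, 4] (same object as a)
`a += [19, 58]` → a = [5, 8, 4, 19, 58] (same object as b); b = [5, 8, 4, 19, 58] (same object as a)
`print(b)` → prints [5, 8, 4, 19, 58]
`x = (7, 5, 2)` → x = (7, 5, 2)
`y = x` → y = (7, 5, 2)
`x += (22, 29)` → x = (7, 5, 2, 22, 29)
`print(y)` → prints (7, 5, 2)

Answer:
[5, 8, 4, 19, 58]
(7, 5, 2)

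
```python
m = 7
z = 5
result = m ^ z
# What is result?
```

Trace:
`m = 7` → m = 7
`z = 5` → z = 5
`result = m ^ z` → result = 2
So result = 2

Answer: 2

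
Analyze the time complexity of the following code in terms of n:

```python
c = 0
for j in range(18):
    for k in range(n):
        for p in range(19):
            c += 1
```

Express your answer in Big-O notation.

Each loop level contributes: 1 × n × 1. Multiplying the contributions gives O(n).

Answer: O(n)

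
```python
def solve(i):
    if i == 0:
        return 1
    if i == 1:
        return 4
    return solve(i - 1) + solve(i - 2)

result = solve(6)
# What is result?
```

Build up from base cases: solve(0)=1, solve(1)=4, solve(2)=5, solve(3)=9, solve(4)=14, solve(5)=23, solve(6)=37

Answer: 37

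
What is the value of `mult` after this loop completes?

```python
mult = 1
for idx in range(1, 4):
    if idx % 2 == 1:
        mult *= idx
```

Product of odd numbers 1 to 3
`mult` takes the values: 1 → 3

Answer: 3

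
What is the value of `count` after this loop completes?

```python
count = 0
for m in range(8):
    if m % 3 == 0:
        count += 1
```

Count numbers divisible by 3 in range(8)
`count` takes the values: 0 → 1 → 2 → 3

Answer: 3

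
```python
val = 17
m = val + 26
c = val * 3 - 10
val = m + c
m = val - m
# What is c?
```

Trace:
`val = 17` → val = 17
`m = val + 26` → m = 43
`c = val * 3 - 10` → c = 41
`val = m + c` → val = 84
`m = val - m` → m = 41
So c = 41

Answer: 41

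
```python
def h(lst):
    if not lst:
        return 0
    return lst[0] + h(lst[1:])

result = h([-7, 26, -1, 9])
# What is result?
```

(-7) + 26 + (-1) + 9 + 0 = 27

Answer: 27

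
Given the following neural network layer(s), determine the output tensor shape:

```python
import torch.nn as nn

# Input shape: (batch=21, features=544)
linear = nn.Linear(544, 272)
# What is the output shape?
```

Input: (21, 544) -> Output: (21, 272)

Answer: (21, 272)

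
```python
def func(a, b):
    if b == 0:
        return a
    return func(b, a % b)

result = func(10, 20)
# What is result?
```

func(10, 20) -> func(20, 10) -> func(10, 0) -> 10

Answer: 10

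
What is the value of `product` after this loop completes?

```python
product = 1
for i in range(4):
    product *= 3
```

3^4 = 81
`product` takes the values: 1 → 3 → 9 → 27 → 81

Answer: 81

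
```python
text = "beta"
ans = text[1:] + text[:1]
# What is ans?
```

Trace:
`text = "beta"` → text = 'beta'
`ans = text[1:] + text[:1]` → ans = 'etab'
So ans = 'etab'

Answer: 'etab'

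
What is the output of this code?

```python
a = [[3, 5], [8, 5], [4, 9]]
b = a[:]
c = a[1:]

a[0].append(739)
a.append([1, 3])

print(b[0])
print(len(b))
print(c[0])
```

Key concept: slice with nested mutation.
Step by step:
`a = [[3, 5], [8, 5], [4, 9]]` → a = [[3, 5], [8, 5], [4, 9]]
`b = a[:]` → b = [[3, 5], [8, 5], [4, 9]]
`c = a[1:]` → c = [[8, 5], [4, 9]]
`a[0].append(739)` → a = [[3, 5, 739], [8, 5], [4, 9]]; b = [[3, 5, 739], [8, 5], [4, 9]]
`a.append([1, 3])` → a = [[3, 5, 739], [8, 5], [4, 9], [1, 3]]
`print(b[0])` → prints [3, 5, 739]
`print(len(b))` → prints 3
`print(c[0])` → prints [8, 5]

Answer:
[3, 5, 739]
3
[8, 5]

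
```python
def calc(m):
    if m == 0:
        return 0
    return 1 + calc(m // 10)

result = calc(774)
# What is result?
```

Count of digits of 774: 3

Answer: 3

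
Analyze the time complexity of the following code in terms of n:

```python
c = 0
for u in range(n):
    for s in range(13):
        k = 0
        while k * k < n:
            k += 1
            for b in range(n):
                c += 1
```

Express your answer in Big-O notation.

Each loop level contributes: n × 1 × √n × n. Multiplying the contributions gives O(n^2√n).

Answer: O(n^2√n)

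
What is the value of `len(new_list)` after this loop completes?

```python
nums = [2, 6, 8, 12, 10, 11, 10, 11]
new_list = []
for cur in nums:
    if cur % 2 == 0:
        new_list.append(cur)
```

Count even numbers in [2, 6, 8, 12, 10, 11, 10, 11]
`new_list` takes the values: [] → [2] → [2, 6] → [2, 6, 8] → [2, 6, 8, 12] → [2, 6, 8, 12, 10] → [2, 6, 8, 12, 10, 10]
So `len(new_list)` = 6

Answer: 6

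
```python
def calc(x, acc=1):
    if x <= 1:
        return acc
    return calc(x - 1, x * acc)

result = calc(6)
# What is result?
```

Accumulator trace (n, acc): (6, 1) -> (5, 6) -> (4, 30) -> (3, 120) -> (2, 360) -> (1, 720) -> return 720

Answer: 720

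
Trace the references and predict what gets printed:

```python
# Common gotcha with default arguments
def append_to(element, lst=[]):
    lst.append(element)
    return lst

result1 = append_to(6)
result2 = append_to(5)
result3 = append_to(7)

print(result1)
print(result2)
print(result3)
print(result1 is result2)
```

Key concept: mutable default argument gotcha.
Step by step:
`result1 = append_to(6)` → result1 = [6]
`result2 = append_to(5)` → result1 = [6, 5] (same object as result2); result2 = [6, 5] (same object as result1)
`result3 = append_to(7)` → result1 = [6, 5, 7] (same object as result2, result3); result2 = [6, 5, 7] (same object as result1, result3); result3 = [6, 5, 7] (same object as result1, result2)
`print(result1)` → prints [6, 5, 7]
`print(result2)` → prints [6, 5, 7]
`print(result3)` → prints [6, 5, 7]
`print(result1 is result2)` → prints True

Answer:
[6, 5, 7]
[6, 5, 7]
[6, 5, 7]
True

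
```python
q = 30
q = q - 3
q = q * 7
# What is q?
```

Trace:
`q = 30` → q = 30
`q = q - 3` → q = 27
`q = q * 7` → q = 189
So q = 189

Answer: 189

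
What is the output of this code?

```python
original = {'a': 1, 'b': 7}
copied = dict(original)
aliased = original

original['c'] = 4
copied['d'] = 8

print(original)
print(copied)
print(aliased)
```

Key concept: dict() creates copy, assignment creates alias.
Step by step:
`original = {'a': 1, 'b': 7}` → original = {'a': 1, 'b': 7}
`copied = dict(original)` → copied = {'a': 1, 'b': 7}
`aliased = original` → aliased = {'a': 1, 'b': 7} (same object as original)
`original['c'] = 4` → original = {'a': 1, 'b': 7, 'c': 4} (same object as aliased); aliased = {'a': 1, 'b': 7, 'c': 4} (same object as original)
`copied['d'] = 8` → copied = {'a': 1, 'b': 7, 'd': 8}
`print(original)` → prints {'a': 1, 'b': 7, 'c': 4}
`print(copied)` → prints {'a': 1, 'b': 7, 'd': 8}
`print(aliased)` → prints {'a': 1, 'b': 7, 'c': 4}

Answer:
{'a': 1, 'b': 7, 'c': 4}
{'a': 1, 'b': 7, 'd': 8}
{'a': 1, 'b': 7, 'c': 4}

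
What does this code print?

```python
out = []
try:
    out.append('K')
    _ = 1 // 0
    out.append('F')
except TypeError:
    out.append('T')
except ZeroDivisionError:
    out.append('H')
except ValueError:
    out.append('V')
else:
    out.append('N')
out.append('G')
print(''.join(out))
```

Execution trace: 'K' (try body) → 'H' (except ZeroDivisionError) → 'G' (after the try/except). Output: KHG

Answer: KHG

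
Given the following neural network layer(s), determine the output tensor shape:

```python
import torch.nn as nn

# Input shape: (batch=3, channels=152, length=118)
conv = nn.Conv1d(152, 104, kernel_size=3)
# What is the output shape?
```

Input: (3, 152, 118) -> Output: (3, 104, 116)

Answer: (3, 104, 116)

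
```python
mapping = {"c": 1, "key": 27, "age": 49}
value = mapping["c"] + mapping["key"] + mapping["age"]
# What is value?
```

Trace:
`mapping = {"c": 1, "key": 27, "age": 49}` → mapping = {'c': 1, 'key': 27, 'age': 49}
`value = mapping["c"] + mapping["key"] + mapping["age"]` → value = 77
So value = 77

Answer: 77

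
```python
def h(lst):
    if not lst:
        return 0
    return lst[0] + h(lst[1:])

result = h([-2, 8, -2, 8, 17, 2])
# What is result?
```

(-2) + 8 + (-2) + 8 + 17 + 2 + 0 = 31

Answer: 31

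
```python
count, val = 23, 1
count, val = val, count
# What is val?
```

Trace:
`count, val = 23, 1` → count = 23; val = 1
`count, val = val, count` → count = 1; val = 23
So val = 23

Answer: 23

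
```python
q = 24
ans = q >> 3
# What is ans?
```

Trace:
`q = 24` → q = 24
`ans = q >> 3` → ans = 3
So ans = 3

Answer: 3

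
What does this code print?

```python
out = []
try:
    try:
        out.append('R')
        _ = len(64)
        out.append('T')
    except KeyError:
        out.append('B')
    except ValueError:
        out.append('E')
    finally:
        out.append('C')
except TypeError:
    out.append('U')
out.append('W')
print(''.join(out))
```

Execution trace: 'R' (try body) → 'C' (finally) → 'U' (outer except TypeError) → 'W' (after the try/except). Output: RCUW

Answer: RCUW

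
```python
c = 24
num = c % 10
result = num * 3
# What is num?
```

Trace:
`c = 24` → c = 24
`num = c % 10` → num = 4
`result = num * 3` → result = 12
So num = 4

Answer: 4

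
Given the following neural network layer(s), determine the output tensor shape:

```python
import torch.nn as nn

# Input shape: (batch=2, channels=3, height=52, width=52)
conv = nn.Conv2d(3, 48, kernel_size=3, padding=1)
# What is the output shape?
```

Input: (2, 3, 52, 52) -> Output: (2, 48, 52, 52)

Answer: (2, 48, 52, 52)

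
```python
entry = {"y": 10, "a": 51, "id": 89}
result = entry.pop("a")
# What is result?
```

Trace:
`entry = {"y": 10, "a": 51, "id": 89}` → entry = {'y': 10, 'a': 51, 'id': 89}
`result = entry.pop("a")` → entry = {'y': 10, 'id': 89}; result = 51
So result = 51

Answer: 51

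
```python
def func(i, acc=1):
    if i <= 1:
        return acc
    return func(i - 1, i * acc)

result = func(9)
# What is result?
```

Accumulator trace (n, acc): (9, 1) -> (8, 9) -> (7, 72) -> (6, 504) -> (5, 3024) -> (4, 15120) -> (3, 60480) -> (2, 181440) -> (1, 362880) -> return 362880

Answer: 362880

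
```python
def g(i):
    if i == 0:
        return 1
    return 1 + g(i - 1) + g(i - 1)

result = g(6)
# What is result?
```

g(i) = 1 + 2·g(i-1), g(0)=1. Closed form: (1+1)·2^6 - 1 = 127.

Answer: 127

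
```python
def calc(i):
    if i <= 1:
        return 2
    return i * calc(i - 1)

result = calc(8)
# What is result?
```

calc(8) = 8 * 7 * 6 * 5 * 4 * 3 * 2 * 2 = 80640

Answer: 80640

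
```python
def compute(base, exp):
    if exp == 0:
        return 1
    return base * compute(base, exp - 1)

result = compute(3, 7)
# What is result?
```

compute(3, 7) = 3 * 3 * 3 * 3 * 3 * 3 * 3 = 2187

Answer: 2187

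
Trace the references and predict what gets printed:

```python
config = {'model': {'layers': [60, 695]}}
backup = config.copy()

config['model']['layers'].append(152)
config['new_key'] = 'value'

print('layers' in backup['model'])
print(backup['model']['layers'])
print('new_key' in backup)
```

Key concept: shallow copy gotcha with nested dict.
Step by step:
`config = {'model': {'layers': [60, 695]}}` → config = {'model': {'layers': [60, 695]}}
`backup = config.copy()` → backup = {'model': {'layers': [60, 695]}}
`config['model']['layers'].append(152)` → config = {'model': {'layers': [60, 695, 152]}}; backup = {'model': {'layers': [60, 695, 152]}}
`config['new_key'] = 'value'` → config = {'model': {'layers': [60, 695, 152]}, 'new_key': 'value'}
`print('layers' in backup['model'])` → prints True
`print(backup['model']['layers'])` → prints [60, 695, 152]
`print('new_key' in backup)` → prints False

Answer:
True
[60, 695, 152]
False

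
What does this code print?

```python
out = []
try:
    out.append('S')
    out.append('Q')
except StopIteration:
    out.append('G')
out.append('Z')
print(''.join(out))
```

Execution trace: 'S' (try body) → 'Q' (try body, no exception) → 'Z' (after the try/except). Output: SQZ

Answer: SQZ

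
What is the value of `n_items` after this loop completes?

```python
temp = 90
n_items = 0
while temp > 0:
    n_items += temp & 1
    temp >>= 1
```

Count set bits in 90 (binary: 0b1011010)
`n_items` takes the values: 0 → 1 → 2 → 3 → 4

Answer: 4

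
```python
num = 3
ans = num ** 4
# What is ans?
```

Trace:
`num = 3` → num = 3
`ans = num ** 4` → ans = 81
So ans = 81

Answer: 81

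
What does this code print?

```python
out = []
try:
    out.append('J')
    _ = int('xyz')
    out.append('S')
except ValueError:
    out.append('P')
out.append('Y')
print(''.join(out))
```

Execution trace: 'J' (try body) → 'P' (except ValueError) → 'Y' (after the try/except). Output: JPY

Answer: JPY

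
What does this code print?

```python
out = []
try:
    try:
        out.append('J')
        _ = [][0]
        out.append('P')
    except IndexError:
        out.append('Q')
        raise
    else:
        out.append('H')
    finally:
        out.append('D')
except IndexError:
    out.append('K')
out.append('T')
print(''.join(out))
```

Execution trace: 'J' (inner try body) → 'Q' (inner except IndexError) → 'D' (inner finally) → 'K' (outer except IndexError) → 'T' (after the try/except). Output: JQDKT

Answer: JQDKT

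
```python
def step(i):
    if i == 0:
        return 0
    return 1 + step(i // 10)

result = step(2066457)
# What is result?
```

Count of digits of 2066457: 7

Answer: 7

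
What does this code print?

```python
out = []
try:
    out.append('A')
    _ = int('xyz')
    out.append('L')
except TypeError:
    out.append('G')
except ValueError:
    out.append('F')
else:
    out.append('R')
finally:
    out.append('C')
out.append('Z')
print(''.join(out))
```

Execution trace: 'A' (try body) → 'F' (except ValueError) → 'C' (finally) → 'Z' (after the try/except). Output: AFCZ

Answer: AFCZ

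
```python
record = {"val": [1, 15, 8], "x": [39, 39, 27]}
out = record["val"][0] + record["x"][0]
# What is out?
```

Trace:
`record = {"val": [1, 15, 8], "x": [39, 39, 27]}` → record = {'val': [1, 15, 8], 'x': [39, 39, 27]}
`out = record["val"][0] + record["x"][0]` → out = 40
So out = 40

Answer: 40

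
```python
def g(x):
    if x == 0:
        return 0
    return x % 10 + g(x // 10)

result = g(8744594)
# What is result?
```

Sum of digits of 8744594: 4 + 9 + 5 + 4 + 4 + 7 + 8 = 41

Answer: 41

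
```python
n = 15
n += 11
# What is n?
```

Trace:
`n = 15` → n = 15
`n += 11` → n = 26
So n = 26

Answer: 26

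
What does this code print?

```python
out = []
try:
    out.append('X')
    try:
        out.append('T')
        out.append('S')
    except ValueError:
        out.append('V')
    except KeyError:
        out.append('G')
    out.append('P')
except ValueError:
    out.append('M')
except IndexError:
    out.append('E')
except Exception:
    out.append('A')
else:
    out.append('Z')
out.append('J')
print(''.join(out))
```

Execution trace: 'X' (try body) → 'T' (inner try body) → 'S' (inner try body, no exception) → 'P' (try body, no exception) → 'Z' (else) → 'J' (after the try/except). Output: XTSPZJ

Answer: XTSPZJ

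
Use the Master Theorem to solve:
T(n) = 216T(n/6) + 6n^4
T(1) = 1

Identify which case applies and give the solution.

a=216, b=6, f(n)=6n^4. log_6(216) = 3. Since c=4 > 3 and the regularity condition holds (216(n/6)^4 = (216/6^4)n^4 with 216/6^4 < 1), Case 3 applies: T(n) = Θ(f(n)) = O(n^4).

Answer: O(n^4) - Case 3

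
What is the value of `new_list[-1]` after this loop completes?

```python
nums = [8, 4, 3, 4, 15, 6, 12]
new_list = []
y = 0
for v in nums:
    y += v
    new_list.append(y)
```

Cumulative sum ends at 52
`new_list` takes the values: [] → [8] → [8, 12] → [8, 12, 15] → [8, 12, 15, 19] → [8, 12, 15, 19, 34] → [8, 12, 15, 19, 34, 40] → [8, 12, 15, 19, 34, 40, 52]
So `new_list[-1]` = 52

Answer: 52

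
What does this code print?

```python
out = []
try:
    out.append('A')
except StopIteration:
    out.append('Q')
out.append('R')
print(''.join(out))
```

Execution trace: 'A' (try body, no exception) → 'R' (after the try/except). Output: AR

Answer: AR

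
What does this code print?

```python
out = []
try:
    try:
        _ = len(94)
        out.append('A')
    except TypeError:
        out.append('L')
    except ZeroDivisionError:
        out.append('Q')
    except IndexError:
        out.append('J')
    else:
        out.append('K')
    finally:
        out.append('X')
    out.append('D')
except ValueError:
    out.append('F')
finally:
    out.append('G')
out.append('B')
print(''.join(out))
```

Execution trace: 'L' (inner except TypeError) → 'X' (inner finally) → 'D' (try body, no exception) → 'G' (finally) → 'B' (after the try/except). Output: LXDGB

Answer: LXDGB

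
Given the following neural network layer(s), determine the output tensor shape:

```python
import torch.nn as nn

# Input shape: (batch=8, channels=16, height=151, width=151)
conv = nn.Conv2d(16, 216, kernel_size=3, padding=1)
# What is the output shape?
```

Input: (8, 16, 151, 151) -> Output: (8, 216, 151, 151)

Answer: (8, 216, 151, 151)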